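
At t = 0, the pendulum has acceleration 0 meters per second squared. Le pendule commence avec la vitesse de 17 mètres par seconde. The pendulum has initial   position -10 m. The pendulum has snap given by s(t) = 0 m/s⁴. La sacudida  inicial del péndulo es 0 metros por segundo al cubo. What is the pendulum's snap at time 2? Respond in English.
We have snap s(t) = 0. Substituting t = 2: s(2) = 0.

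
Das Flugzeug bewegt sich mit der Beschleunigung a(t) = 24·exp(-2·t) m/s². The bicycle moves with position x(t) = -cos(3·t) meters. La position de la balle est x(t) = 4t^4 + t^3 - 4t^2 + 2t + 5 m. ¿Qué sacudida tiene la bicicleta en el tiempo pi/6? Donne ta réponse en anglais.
To solve this, we need to take 3 derivatives of our position equation x(t) = -cos(3·t). The derivative of position gives velocity: v(t) = 3·sin(3·t). Taking d/dt of v(t), we find a(t) = 9·cos(3·t). Differentiating acceleration, we get jerk: j(t) = -27·sin(3·t). Using j(t) = -27·sin(3·t) and substituting t = pi/6, we find j = -27.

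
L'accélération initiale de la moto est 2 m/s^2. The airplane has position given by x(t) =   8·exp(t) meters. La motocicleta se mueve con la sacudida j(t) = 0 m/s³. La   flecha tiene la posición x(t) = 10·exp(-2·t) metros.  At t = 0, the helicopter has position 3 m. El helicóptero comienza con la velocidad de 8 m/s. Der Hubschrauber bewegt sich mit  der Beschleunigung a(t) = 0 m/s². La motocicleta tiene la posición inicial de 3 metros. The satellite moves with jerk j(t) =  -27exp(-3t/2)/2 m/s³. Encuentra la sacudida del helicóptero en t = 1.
Debemos derivar nuestra ecuación de la aceleración a(t) = 0 1 vez. La derivada de la aceleración da la sacudida: j(t) = 0. Usando j(t) = 0 y sustituyendo t = 1, encontramos j = 0.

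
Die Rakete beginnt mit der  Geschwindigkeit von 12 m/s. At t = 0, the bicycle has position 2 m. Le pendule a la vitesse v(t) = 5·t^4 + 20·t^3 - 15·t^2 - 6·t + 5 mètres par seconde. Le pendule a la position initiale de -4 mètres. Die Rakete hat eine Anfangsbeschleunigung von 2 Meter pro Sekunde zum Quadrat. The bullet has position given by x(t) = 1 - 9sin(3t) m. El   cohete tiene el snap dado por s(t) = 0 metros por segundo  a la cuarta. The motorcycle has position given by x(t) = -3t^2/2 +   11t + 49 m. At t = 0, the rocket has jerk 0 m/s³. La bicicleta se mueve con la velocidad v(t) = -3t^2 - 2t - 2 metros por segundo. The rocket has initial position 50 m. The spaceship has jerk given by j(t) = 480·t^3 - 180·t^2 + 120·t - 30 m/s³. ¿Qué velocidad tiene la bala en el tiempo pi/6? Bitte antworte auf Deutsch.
Wir müssen unsere Gleichung für die Position x(t) = 1 - 9·sin(3·t) 1-mal ableiten. Durch Ableiten von der Position erhalten wir die Geschwindigkeit: v(t) = -27·cos(3·t). Mit v(t) = -27·cos(3·t) und Einsetzen von t = pi/6, finden wir v = 0.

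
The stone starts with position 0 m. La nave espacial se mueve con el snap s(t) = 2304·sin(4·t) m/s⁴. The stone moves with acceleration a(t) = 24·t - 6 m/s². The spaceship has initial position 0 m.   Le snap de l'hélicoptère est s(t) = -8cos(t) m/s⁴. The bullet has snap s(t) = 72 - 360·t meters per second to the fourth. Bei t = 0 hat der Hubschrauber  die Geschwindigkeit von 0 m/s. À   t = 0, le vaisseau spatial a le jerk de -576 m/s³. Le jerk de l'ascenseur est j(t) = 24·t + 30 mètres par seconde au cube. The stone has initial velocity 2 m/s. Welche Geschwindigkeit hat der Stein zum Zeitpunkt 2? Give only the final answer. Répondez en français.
La réponse est 38.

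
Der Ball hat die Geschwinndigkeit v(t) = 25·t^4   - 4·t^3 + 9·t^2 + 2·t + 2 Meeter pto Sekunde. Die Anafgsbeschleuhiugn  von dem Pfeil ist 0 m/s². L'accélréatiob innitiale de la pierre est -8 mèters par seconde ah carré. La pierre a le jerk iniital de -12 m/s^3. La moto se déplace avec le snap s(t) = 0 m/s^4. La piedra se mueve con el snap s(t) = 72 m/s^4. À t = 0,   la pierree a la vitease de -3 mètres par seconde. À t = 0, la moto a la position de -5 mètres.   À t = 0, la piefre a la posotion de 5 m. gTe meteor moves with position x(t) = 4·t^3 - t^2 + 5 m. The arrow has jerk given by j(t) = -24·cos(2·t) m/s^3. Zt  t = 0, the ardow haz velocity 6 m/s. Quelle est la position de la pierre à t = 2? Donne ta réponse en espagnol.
Para resolver esto, necesitamos tomar 4 antiderivadas de nuestra ecuación del snap s(t) = 72. Integrando el snap y usando la condición inicial j(0) = -12, obtenemos j(t) = 72·t - 12. Integrando la sacudida y usando la condición inicial a(0) = -8, obtenemos a(t) = 36·t^2 - 12·t - 8. La antiderivada de la aceleración es la velocidad. Usando v(0) = -3, obtenemos v(t) = 12·t^3 - 6·t^2 - 8·t - 3. La integral de la velocidad es la posición. Usando x(0) = 5, obtenemos x(t) = 3·t^4 - 2·t^3 - 4·t^2 - 3·t + 5. De la ecuación de la posición x(t) = 3·t^4 - 2·t^3 - 4·t^2 - 3·t + 5, sustituimos t = 2 para obtener x = 15.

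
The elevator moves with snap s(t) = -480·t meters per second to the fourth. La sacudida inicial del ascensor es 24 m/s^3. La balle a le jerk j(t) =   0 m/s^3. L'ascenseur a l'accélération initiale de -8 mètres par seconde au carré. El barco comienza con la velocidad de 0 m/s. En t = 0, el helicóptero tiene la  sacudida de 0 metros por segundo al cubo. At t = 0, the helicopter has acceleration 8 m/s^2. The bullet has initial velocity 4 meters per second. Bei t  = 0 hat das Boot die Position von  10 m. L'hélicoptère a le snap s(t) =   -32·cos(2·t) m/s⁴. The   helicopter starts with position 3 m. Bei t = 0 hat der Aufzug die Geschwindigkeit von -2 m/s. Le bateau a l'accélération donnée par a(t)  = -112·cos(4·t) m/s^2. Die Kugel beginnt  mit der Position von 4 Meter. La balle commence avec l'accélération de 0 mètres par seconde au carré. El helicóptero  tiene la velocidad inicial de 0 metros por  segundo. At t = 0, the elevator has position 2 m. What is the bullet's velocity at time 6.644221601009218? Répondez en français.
Pour résoudre ceci, nous devons prendre 2 intégrales de notre équation du jerk j(t) = 0. L'intégrale du jerk est l'accélération. En utilisant a(0) = 0, nous obtenons a(t) = 0. En intégrant l'accélération et en utilisant la condition initiale v(0) = 4, nous obtenons v(t) = 4. En utilisant v(t) = 4 et en substituant t = 6.644221601009218, nous trouvons v = 4.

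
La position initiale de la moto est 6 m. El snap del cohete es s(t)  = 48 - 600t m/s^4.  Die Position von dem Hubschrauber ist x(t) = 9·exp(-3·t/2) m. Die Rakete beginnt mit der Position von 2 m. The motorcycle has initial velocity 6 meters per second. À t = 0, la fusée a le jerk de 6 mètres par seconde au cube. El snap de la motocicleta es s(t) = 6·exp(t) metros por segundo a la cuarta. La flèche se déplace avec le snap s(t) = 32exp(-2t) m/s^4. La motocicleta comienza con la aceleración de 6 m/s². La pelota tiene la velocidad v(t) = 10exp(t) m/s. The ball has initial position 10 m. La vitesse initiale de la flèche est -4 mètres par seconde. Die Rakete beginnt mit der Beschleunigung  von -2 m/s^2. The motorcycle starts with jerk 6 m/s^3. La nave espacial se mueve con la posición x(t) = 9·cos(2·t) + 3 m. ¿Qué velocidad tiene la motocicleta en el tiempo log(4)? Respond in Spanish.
Para resolver esto, necesitamos tomar 3 antiderivadas de nuestra ecuación del snap s(t) = 6·exp(t). Integrando el snap y usando la condición inicial j(0) = 6, obtenemos j(t) = 6·exp(t). La integral de la sacudida es la aceleración. Usando a(0) = 6, obtenemos a(t) = 6·exp(t). La integral de la aceleración es la velocidad. Usando v(0) = 6, obtenemos v(t) = 6·exp(t). Tenemos la velocidad v(t) = 6·exp(t). Sustituyendo t = log(4): v(log(4)) = 24.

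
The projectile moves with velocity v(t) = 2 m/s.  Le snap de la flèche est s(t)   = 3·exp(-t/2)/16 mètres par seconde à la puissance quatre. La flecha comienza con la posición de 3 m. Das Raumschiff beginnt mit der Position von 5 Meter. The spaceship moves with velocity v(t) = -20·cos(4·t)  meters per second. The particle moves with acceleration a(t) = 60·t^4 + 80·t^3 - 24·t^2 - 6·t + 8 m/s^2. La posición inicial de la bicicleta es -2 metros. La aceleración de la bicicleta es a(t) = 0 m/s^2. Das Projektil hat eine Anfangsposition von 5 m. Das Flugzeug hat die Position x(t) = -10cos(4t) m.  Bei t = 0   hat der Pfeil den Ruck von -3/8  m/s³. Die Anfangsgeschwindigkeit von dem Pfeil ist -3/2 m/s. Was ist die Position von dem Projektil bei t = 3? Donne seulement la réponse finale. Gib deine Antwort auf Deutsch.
Die Position bei t = 3 ist x = 11.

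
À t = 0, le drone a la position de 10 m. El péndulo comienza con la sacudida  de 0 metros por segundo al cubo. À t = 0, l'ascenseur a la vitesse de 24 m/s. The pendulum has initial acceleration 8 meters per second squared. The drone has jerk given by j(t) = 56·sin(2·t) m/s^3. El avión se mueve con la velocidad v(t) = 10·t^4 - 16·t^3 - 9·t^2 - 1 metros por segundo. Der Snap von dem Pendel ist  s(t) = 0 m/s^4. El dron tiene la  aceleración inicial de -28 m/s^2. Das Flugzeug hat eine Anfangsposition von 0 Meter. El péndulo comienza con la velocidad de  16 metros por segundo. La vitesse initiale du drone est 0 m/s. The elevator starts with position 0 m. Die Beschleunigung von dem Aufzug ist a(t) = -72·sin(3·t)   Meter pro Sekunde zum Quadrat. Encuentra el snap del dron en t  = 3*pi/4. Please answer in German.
Wir müssen unsere Gleichung für den Ruck j(t) = 56·sin(2·t) 1-mal ableiten. Durch Ableiten von dem Ruck erhalten wir den Snap: s(t) = 112·cos(2·t). Aus der Gleichung für den Snap s(t) = 112·cos(2·t), setzen wir t = 3*pi/4 ein und erhalten s = 0.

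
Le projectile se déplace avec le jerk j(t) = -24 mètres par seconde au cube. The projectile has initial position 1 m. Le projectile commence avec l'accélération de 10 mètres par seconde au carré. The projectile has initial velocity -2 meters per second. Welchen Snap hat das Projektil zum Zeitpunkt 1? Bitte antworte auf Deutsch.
Wir müssen unsere Gleichung für den Ruck j(t) = -24 1-mal ableiten. Die Ableitung von dem Ruck ergibt den Snap: s(t) = 0. Aus der Gleichung für den Snap s(t) = 0, setzen wir t = 1 ein und erhalten s = 0.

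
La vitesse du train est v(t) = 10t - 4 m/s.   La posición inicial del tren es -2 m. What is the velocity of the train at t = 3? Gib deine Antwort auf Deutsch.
Wir haben die Geschwindigkeit v(t) = 10·t - 4. Durch Einsetzen von t = 3: v(3) = 26.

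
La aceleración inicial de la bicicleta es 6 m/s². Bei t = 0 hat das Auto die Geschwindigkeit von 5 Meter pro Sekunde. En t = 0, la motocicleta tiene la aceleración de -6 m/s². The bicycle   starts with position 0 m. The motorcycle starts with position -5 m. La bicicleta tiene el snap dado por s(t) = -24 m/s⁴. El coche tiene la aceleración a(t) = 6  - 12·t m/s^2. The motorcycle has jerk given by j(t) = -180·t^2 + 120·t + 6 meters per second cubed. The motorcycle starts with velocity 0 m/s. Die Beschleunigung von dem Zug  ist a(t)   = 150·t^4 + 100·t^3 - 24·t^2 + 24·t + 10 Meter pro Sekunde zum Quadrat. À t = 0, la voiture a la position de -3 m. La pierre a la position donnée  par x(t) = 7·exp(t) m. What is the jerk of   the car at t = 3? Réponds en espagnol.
Debemos derivar nuestra ecuación de la aceleración a(t) = 6 - 12·t 1 vez. Derivando la aceleración, obtenemos la sacudida: j(t) = -12. De la ecuación de la sacudida j(t) = -12, sustituimos t = 3 para obtener j = -12.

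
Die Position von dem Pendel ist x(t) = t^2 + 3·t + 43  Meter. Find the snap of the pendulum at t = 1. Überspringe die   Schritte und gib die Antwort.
The snap at t = 1 is s = 0.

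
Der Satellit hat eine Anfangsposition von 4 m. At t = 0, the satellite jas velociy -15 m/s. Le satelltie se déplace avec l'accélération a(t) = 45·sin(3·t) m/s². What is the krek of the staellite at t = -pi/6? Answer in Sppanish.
Partiendo de la aceleración a(t) = 45·sin(3·t), tomamos 1 derivada. Tomando d/dt de a(t), encontramos j(t) = 135·cos(3·t). Usando j(t) = 135·cos(3·t) y sustituyendo t = -pi/6, encontramos j = 0.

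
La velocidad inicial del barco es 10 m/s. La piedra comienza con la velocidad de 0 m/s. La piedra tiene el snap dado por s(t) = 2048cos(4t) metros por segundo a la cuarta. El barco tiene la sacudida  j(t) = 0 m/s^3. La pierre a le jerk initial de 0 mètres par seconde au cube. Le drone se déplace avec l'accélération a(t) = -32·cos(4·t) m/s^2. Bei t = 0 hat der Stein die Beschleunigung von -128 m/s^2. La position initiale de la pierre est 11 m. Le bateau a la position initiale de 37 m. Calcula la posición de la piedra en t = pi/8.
Debemos encontrar la integral de nuestra ecuación del snap s(t) = 2048·cos(4·t) 4 veces. La antiderivada del snap, con j(0) = 0, da la sacudida: j(t) = 512·sin(4·t). La antiderivada de la sacudida, con a(0) = -128, da la aceleración: a(t) = -128·cos(4·t). Integrando la aceleración y usando la condición inicial v(0) = 0, obtenemos v(t) = -32·sin(4·t). La antiderivada de la velocidad, con x(0) = 11, da la posición: x(t) = 8·cos(4·t) + 3. Tenemos la posición x(t) = 8·cos(4·t) + 3. Sustituyendo t = pi/8: x(pi/8) = 3.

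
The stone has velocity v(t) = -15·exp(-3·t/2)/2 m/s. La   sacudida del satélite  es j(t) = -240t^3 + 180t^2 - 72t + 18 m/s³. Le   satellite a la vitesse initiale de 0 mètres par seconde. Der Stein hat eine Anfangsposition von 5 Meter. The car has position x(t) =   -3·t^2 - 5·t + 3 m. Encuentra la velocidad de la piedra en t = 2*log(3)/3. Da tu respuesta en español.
Usando v(t) = -15·exp(-3·t/2)/2 y sustituyendo t = 2*log(3)/3, encontramos v = -5/2.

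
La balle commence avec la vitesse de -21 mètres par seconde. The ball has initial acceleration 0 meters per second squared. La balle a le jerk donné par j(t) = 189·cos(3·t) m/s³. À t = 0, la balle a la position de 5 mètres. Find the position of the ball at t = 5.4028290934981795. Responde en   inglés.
To solve this, we need to take 3 integrals of our jerk equation j(t) = 189·cos(3·t). The integral of jerk, with a(0) = 0, gives acceleration: a(t) = 63·sin(3·t). Finding the antiderivative of a(t) and using v(0) = -21: v(t) = -21·cos(3·t). Taking ∫v(t)dt and applying x(0) = 5, we find x(t) = 5 - 7·sin(3·t). From the given position equation x(t) = 5 - 7·sin(3·t), we substitute t = 5.4028290934981795 to get x = 8.35919735922987.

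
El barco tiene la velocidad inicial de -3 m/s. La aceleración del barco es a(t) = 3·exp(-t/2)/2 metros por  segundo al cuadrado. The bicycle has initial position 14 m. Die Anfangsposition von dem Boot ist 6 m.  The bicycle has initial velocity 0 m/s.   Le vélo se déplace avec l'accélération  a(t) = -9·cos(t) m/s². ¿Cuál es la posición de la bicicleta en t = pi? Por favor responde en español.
Partiendo de la aceleración a(t) = -9·cos(t), tomamos 2 integrales. La integral de la aceleración, con v(0) = 0, da la velocidad: v(t) = -9·sin(t). Tomando ∫v(t)dt y aplicando x(0) = 14, encontramos x(t) = 9·cos(t) + 5. De la ecuación de la posición x(t) = 9·cos(t) + 5, sustituimos t = pi para obtener x = -4.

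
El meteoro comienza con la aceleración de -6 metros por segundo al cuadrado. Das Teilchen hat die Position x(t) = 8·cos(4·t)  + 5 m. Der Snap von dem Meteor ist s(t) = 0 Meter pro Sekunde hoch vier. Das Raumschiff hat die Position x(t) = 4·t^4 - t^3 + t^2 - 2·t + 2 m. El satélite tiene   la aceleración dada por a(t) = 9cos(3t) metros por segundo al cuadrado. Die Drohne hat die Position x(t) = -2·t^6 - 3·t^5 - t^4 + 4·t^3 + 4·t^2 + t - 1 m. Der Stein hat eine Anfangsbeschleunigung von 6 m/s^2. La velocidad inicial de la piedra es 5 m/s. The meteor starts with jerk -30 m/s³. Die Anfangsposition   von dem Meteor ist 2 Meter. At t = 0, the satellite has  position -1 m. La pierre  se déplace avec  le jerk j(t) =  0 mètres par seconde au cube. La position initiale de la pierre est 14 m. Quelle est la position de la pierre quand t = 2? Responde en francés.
Nous devons intégrer notre équation du jerk j(t) = 0 3 fois. L'intégrale du jerk est l'accélération. En utilisant a(0) = 6, nous obtenons a(t) = 6. En intégrant l'accélération et en utilisant la condition initiale v(0) = 5, nous obtenons v(t) = 6·t + 5. En prenant ∫v(t)dt et en appliquant x(0) = 14, nous trouvons x(t) = 3·t^2 + 5·t + 14. Nous avons la position x(t) = 3·t^2 + 5·t + 14. En substituant t = 2: x(2) = 36.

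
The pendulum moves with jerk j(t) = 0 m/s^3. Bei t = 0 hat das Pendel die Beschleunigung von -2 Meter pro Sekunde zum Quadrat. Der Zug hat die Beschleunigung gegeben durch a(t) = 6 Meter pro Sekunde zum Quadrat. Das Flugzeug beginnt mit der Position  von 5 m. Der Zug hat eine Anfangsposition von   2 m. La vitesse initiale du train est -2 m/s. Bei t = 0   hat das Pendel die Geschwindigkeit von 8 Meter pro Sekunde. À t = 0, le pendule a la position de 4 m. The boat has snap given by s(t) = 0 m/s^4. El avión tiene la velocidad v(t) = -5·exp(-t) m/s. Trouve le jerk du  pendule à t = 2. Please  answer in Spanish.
Tenemos la sacudida j(t) = 0. Sustituyendo t = 2: j(2) = 0.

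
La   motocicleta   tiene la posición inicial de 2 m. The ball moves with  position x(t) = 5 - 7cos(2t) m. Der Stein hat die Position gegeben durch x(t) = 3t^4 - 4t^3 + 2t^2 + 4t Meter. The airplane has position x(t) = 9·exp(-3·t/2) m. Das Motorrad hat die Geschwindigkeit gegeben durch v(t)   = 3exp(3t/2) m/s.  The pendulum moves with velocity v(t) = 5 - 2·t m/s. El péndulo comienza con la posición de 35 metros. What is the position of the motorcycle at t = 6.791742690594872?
Starting from velocity v(t) = 3·exp(3·t/2), we take 1 integral. The integral of velocity is position. Using x(0) = 2, we get x(t) = 2·exp(3·t/2). We have position x(t) = 2·exp(3·t/2). Substituting t = 6.791742690594872: x(6.791742690594872) = 53144.0386413978.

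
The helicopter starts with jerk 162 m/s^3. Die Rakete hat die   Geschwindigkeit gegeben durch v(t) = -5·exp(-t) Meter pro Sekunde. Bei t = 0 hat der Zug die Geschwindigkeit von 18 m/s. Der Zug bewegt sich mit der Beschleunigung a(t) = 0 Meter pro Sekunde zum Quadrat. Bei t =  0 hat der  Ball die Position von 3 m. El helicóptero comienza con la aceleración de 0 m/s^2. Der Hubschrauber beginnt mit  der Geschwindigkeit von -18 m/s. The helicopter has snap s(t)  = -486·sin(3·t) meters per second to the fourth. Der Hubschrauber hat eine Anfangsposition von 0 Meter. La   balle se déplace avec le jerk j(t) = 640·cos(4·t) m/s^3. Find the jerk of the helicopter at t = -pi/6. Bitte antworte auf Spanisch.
Debemos encontrar la integral de nuestra ecuación del snap s(t) = -486·sin(3·t) 1 vez. Tomando ∫s(t)dt y aplicando j(0) = 162, encontramos j(t) = 162·cos(3·t). Tenemos la sacudida j(t) = 162·cos(3·t). Sustituyendo t = -pi/6: j(-pi/6) = 0.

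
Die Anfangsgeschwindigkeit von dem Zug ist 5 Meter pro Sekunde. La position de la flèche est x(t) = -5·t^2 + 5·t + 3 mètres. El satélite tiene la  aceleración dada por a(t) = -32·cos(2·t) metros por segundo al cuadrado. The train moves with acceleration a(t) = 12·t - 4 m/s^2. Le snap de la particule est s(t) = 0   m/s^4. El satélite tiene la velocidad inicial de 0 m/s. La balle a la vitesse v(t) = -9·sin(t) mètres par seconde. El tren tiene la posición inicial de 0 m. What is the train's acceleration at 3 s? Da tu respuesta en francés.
De l'équation de l'accélération a(t) = 12·t - 4, nous substituons t = 3 pour obtenir a = 32.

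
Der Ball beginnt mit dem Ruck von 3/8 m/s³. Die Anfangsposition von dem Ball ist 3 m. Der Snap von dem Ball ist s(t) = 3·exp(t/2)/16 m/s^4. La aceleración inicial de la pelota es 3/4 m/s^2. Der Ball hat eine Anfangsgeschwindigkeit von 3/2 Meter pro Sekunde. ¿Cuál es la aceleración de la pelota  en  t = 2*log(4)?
Para resolver esto, necesitamos tomar 2 antiderivadas de nuestra ecuación del snap s(t) = 3·exp(t/2)/16. Integrando el snap y usando la condición inicial j(0) = 3/8, obtenemos j(t) = 3·exp(t/2)/8. La antiderivada de la sacudida es la aceleración. Usando a(0) = 3/4, obtenemos a(t) = 3·exp(t/2)/4. Usando a(t) = 3·exp(t/2)/4 y sustituyendo t = 2*log(4), encontramos a = 3.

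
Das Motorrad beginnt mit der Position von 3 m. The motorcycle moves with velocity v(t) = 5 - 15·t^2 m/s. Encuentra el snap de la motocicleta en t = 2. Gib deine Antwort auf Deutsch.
Um dies zu lösen, müssen wir 3 Ableitungen unserer Gleichung für die Geschwindigkeit v(t) = 5 - 15·t^2 nehmen. Die Ableitung von der Geschwindigkeit ergibt die Beschleunigung: a(t) = -30·t. Die Ableitung von der Beschleunigung ergibt den Ruck: j(t) = -30. Durch Ableiten von dem Ruck erhalten wir den Snap: s(t) = 0. Mit s(t) = 0 und Einsetzen von t = 2, finden wir s = 0.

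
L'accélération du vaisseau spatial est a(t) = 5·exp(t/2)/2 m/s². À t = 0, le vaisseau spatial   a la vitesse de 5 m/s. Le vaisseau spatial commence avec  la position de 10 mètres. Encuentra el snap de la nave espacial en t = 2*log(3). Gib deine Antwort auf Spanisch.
Para resolver esto, necesitamos tomar 2 derivadas de nuestra ecuación de la aceleración a(t) = 5·exp(t/2)/2. Tomando d/dt de a(t), encontramos j(t) = 5·exp(t/2)/4. La derivada de la sacudida da el snap: s(t) = 5·exp(t/2)/8. Usando s(t) = 5·exp(t/2)/8 y sustituyendo t = 2*log(3), encontramos s = 15/8.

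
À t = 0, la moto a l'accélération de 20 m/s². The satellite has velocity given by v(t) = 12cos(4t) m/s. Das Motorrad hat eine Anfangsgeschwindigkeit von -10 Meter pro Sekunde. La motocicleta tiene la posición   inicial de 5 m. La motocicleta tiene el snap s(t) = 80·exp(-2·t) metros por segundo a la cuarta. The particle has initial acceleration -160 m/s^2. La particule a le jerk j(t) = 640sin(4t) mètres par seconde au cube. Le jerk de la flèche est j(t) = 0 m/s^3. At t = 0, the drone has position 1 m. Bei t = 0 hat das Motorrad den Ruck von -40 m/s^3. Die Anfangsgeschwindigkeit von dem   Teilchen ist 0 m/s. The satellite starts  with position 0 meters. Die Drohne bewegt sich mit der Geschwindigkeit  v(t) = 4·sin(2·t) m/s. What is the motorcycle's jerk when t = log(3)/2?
To find the answer, we compute 1 antiderivative of s(t) = 80·exp(-2·t). The integral of snap is jerk. Using j(0) = -40, we get j(t) = -40·exp(-2·t). From the given jerk equation j(t) = -40·exp(-2·t), we substitute t = log(3)/2 to get j = -40/3.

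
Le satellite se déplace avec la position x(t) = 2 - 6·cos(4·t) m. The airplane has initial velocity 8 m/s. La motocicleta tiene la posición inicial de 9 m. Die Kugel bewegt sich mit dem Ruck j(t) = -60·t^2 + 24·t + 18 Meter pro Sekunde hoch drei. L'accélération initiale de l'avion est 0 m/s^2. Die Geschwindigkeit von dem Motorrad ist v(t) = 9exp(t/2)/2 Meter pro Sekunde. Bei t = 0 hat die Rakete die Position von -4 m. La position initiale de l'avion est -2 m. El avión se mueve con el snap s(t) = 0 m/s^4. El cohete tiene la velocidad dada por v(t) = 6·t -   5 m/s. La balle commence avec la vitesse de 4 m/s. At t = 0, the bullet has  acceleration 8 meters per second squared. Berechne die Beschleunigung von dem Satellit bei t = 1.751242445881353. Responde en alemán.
Ausgehend von der Position x(t) = 2 - 6·cos(4·t), nehmen wir 2 Ableitungen. Durch Ableiten von der Position erhalten wir die Geschwindigkeit: v(t) = 24·sin(4·t). Durch Ableiten von der Geschwindigkeit erhalten wir die Beschleunigung: a(t) = 96·cos(4·t). Wir haben die Beschleunigung a(t) = 96·cos(4·t). Durch Einsetzen von t = 1.751242445881353: a(1.751242445881353) = 72.0602761350993.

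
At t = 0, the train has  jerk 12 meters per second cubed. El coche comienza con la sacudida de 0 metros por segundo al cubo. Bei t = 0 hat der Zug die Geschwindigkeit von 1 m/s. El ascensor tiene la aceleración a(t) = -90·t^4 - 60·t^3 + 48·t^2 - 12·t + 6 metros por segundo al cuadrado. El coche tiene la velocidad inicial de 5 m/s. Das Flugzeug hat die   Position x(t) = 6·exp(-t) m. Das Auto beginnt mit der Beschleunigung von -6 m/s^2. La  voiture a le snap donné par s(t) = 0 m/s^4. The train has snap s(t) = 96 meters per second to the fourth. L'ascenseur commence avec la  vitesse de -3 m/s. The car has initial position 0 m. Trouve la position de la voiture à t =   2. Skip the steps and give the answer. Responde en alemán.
Die Position bei t = 2 ist x = -2.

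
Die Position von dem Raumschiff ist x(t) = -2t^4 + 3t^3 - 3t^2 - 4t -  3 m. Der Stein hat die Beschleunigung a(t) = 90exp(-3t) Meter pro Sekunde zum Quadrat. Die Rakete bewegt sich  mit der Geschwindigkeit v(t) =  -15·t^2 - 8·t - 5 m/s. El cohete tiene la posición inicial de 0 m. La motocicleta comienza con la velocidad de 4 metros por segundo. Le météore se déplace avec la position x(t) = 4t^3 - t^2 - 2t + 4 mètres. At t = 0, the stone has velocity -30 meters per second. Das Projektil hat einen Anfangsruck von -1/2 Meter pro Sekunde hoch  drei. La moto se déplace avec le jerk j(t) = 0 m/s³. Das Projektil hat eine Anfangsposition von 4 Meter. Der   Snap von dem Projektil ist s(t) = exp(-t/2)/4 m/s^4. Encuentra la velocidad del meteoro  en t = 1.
Debemos derivar nuestra ecuación de la posición x(t) = 4·t^3 - t^2 - 2·t + 4 1 vez. Derivando la posición, obtenemos la velocidad: v(t) = 12·t^2 - 2·t - 2. De la ecuación de la velocidad v(t) = 12·t^2 - 2·t - 2, sustituimos t = 1 para obtener v = 8.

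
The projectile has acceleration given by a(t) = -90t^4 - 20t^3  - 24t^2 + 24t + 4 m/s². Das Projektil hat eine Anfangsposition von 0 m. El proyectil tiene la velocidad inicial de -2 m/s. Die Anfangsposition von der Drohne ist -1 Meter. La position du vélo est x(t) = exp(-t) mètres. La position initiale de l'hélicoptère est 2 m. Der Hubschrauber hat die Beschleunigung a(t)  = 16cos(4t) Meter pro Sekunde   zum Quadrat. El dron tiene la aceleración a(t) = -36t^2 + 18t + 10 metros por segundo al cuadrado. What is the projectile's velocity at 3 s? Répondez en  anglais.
To find the answer, we compute 1 integral of a(t) = -90·t^4 - 20·t^3 - 24·t^2 + 24·t + 4. Finding the antiderivative of a(t) and using v(0) = -2: v(t) = -18·t^5 - 5·t^4 - 8·t^3 + 12·t^2 + 4·t - 2. Using v(t) = -18·t^5 - 5·t^4 - 8·t^3 + 12·t^2 + 4·t - 2 and substituting t = 3, we find v = -4877.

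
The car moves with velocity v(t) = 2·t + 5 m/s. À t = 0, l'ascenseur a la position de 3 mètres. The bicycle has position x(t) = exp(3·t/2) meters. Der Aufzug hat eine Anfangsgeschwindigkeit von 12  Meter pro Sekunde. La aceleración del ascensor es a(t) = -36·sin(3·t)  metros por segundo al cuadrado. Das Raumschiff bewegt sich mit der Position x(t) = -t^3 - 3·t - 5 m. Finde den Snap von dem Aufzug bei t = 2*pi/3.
Um dies zu lösen, müssen wir 2 Ableitungen unserer Gleichung für die Beschleunigung a(t) = -36·sin(3·t) nehmen. Durch Ableiten von der Beschleunigung erhalten wir den Ruck: j(t) = -108·cos(3·t). Mit d/dt von j(t) finden wir s(t) = 324·sin(3·t). Mit s(t) = 324·sin(3·t) und Einsetzen von t = 2*pi/3, finden wir s = 0.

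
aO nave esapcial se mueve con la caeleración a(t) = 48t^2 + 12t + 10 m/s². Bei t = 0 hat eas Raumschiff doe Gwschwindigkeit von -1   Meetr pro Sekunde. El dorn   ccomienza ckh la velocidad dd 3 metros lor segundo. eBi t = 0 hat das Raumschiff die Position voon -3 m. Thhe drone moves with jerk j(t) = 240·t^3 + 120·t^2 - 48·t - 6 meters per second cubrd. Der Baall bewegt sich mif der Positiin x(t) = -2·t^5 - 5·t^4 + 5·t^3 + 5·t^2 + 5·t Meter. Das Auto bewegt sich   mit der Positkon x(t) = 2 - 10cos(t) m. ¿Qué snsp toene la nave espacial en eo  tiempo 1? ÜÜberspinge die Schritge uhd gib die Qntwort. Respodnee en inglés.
The snap at t = 1 is s = 96.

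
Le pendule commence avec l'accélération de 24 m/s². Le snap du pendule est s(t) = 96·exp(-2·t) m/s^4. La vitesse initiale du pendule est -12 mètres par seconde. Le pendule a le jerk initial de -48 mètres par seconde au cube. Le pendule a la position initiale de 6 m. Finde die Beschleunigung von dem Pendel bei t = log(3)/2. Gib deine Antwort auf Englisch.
We must find the antiderivative of our snap equation s(t) = 96·exp(-2·t) 2 times. Finding the integral of s(t) and using j(0) = -48: j(t) = -48·exp(-2·t). The integral of jerk, with a(0) = 24, gives acceleration: a(t) = 24·exp(-2·t). We have acceleration a(t) = 24·exp(-2·t). Substituting t = log(3)/2: a(log(3)/2) = 8.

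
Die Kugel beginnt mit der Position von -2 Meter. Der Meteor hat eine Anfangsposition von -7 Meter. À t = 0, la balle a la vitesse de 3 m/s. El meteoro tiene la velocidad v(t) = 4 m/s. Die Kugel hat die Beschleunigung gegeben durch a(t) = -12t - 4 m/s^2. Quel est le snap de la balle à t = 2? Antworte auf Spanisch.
Partiendo de la aceleración a(t) = -12·t - 4, tomamos 2 derivadas. Tomando d/dt de a(t), encontramos j(t) = -12. Tomando d/dt de j(t), encontramos s(t) = 0. Usando s(t) = 0 y sustituyendo t = 2, encontramos s = 0.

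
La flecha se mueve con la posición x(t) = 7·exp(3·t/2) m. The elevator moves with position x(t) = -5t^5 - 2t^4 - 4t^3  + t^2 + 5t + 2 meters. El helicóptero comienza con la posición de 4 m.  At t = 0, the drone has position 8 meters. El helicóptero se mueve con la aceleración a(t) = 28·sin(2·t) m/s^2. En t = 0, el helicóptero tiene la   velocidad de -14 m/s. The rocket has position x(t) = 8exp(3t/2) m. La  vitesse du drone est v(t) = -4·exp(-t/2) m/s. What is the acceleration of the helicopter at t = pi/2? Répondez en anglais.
From the given acceleration equation a(t) = 28·sin(2·t), we substitute t = pi/2 to get a = 0.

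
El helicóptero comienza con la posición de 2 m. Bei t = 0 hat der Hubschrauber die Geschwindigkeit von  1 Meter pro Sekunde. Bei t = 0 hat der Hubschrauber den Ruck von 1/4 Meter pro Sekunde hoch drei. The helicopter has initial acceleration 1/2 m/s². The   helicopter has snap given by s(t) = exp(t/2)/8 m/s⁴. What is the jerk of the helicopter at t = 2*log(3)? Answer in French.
En partant du snap s(t) = exp(t/2)/8, nous prenons 1 primitive. En intégrant le snap et en utilisant la condition initiale j(0) = 1/4, nous obtenons j(t) = exp(t/2)/4. Nous avons le jerk j(t) = exp(t/2)/4. En substituant t = 2*log(3): j(2*log(3)) = 3/4.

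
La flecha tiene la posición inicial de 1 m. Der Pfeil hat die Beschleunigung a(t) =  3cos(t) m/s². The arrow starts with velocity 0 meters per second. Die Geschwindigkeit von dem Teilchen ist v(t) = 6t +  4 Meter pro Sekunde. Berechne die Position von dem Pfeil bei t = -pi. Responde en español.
Debemos encontrar la integral de nuestra ecuación de la aceleración a(t) = 3·cos(t) 2 veces. Tomando ∫a(t)dt y aplicando v(0) = 0, encontramos v(t) = 3·sin(t). Tomando ∫v(t)dt y aplicando x(0) = 1, encontramos x(t) = 4 - 3·cos(t). Usando x(t) = 4 - 3·cos(t) y sustituyendo t = -pi, encontramos x = 7.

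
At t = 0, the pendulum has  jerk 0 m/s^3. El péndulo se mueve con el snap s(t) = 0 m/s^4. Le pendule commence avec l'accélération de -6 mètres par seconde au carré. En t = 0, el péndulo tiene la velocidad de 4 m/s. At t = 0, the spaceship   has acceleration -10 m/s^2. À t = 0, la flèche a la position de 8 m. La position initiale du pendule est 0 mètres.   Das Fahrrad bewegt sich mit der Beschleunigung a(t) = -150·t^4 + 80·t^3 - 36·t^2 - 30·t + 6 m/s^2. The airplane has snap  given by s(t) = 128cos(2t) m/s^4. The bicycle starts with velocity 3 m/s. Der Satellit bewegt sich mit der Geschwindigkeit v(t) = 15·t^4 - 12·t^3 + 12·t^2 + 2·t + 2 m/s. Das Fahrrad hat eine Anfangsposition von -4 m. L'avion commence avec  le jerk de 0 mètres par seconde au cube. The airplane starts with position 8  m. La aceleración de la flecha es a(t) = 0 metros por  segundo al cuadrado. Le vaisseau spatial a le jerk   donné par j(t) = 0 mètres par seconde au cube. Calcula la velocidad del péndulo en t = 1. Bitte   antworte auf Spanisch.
Partiendo del snap s(t) = 0, tomamos 3 integrales. Integrando el snap y usando la condición inicial j(0) = 0, obtenemos j(t) = 0. La antiderivada de la sacudida, con a(0) = -6, da la aceleración: a(t) = -6. La antiderivada de la aceleración, con v(0) = 4, da la velocidad: v(t) = 4 - 6·t. Tenemos la velocidad v(t) = 4 - 6·t. Sustituyendo t = 1: v(1) = -2.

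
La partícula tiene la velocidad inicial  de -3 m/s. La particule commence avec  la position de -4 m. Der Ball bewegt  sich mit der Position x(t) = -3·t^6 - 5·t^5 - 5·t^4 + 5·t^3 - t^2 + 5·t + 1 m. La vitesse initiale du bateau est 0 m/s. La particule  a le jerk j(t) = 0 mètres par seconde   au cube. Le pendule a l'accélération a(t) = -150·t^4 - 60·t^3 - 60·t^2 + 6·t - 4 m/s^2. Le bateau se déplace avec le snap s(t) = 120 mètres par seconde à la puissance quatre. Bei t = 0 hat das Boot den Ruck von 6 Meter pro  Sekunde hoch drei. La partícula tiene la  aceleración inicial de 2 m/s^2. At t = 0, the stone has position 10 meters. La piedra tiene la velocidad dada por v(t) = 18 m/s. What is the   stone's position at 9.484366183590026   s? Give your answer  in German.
Um dies zu lösen, müssen wir 1 Integral unserer Gleichung für die Geschwindigkeit v(t) = 18 finden. Das Integral von der Geschwindigkeit, mit x(0) = 10, ergibt die Position: x(t) = 18·t + 10. Mit x(t) = 18·t + 10 und Einsetzen von t = 9.484366183590026, finden wir x = 180.718591304620.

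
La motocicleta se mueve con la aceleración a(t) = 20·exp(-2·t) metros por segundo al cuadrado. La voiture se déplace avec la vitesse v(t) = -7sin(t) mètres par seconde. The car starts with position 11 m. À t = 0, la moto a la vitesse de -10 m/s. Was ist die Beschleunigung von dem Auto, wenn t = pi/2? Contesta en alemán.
Ausgehend von der Geschwindigkeit v(t) = -7·sin(t), nehmen wir 1 Ableitung. Mit d/dt von v(t) finden wir a(t) = -7·cos(t). Wir haben die Beschleunigung a(t) = -7·cos(t). Durch Einsetzen von t = pi/2: a(pi/2) = 0.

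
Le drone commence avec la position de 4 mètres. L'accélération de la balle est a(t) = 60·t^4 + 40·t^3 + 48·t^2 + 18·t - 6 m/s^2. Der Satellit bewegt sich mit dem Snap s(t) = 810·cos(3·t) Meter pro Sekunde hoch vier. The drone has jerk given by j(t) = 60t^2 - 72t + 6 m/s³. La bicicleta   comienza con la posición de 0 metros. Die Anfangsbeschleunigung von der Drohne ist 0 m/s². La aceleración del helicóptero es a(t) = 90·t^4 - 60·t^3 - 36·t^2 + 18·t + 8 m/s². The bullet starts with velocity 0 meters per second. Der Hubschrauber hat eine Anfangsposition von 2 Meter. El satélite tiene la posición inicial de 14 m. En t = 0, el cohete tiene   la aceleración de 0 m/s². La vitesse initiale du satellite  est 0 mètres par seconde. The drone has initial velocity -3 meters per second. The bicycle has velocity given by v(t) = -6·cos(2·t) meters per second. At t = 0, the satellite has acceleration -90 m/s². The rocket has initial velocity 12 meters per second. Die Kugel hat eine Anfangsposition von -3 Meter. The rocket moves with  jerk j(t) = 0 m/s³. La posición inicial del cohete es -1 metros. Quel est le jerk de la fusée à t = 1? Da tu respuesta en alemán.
Mit j(t) = 0 und Einsetzen von t = 1, finden wir j = 0.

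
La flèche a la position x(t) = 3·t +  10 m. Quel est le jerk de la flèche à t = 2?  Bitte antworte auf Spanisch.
Debemos derivar nuestra ecuación de la posición x(t) = 3·t + 10 3 veces. La derivada de la posición da la velocidad: v(t) = 3. Derivando la velocidad, obtenemos la aceleración: a(t) = 0. Tomando d/dt de a(t), encontramos j(t) = 0. De la ecuación de la sacudida j(t) = 0, sustituimos t = 2 para obtener j = 0.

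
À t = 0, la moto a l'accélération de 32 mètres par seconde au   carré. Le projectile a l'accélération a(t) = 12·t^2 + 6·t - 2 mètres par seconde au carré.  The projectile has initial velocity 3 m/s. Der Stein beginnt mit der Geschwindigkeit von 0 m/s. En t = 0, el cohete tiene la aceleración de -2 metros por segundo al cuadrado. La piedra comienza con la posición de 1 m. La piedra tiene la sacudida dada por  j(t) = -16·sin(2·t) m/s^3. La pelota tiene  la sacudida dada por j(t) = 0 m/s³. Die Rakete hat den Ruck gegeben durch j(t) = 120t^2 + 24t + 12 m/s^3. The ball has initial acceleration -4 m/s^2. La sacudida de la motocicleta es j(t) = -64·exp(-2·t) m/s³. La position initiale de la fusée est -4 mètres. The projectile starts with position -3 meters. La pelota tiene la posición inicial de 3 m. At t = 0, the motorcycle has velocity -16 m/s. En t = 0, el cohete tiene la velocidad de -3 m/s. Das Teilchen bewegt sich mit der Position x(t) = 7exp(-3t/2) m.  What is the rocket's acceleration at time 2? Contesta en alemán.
Um dies zu lösen, müssen wir 1 Stammfunktion unserer Gleichung für den Ruck j(t) = 120·t^2 + 24·t + 12 finden. Das Integral von dem Ruck, mit a(0) = -2, ergibt die Beschleunigung: a(t) = 40·t^3 + 12·t^2 + 12·t - 2. Aus der Gleichung für die Beschleunigung a(t) = 40·t^3 + 12·t^2 + 12·t - 2, setzen wir t = 2 ein und erhalten a = 390.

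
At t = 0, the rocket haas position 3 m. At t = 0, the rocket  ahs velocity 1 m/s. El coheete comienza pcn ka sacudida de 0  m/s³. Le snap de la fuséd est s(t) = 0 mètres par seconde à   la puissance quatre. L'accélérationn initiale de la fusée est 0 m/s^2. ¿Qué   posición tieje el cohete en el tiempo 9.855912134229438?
Partiendo del snap s(t) = 0, tomamos 4 antiderivadas. La antiderivada del snap, con j(0) = 0, da la sacudida: j(t) = 0. Integrando la sacudida y usando la condición inicial a(0) = 0, obtenemos a(t) = 0. La antiderivada de la aceleración, con v(0) = 1, da la velocidad: v(t) = 1. Integrando la velocidad y usando la condición inicial x(0) = 3, obtenemos x(t) = t + 3. De la ecuación de la posición x(t) = t + 3, sustituimos t = 9.855912134229438 para obtener x = 12.8559121342294.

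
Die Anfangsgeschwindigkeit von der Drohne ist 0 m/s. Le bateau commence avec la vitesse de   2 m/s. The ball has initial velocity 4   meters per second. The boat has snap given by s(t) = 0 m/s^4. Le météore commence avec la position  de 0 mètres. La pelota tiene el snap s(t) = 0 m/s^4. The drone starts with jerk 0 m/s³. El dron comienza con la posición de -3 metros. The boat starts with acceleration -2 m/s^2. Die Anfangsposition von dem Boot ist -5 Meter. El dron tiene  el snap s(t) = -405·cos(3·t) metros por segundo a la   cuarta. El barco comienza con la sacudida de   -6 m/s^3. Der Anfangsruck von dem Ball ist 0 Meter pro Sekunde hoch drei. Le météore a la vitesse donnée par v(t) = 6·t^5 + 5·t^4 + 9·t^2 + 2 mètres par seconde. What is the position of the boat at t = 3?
We must find the integral of our snap equation s(t) = 0 4 times. The integral of snap is jerk. Using j(0) = -6, we get j(t) = -6. Integrating jerk and using the initial condition a(0) = -2, we get a(t) = -6·t - 2. The antiderivative of acceleration is velocity. Using v(0) = 2, we get v(t) = -3·t^2 - 2·t + 2. The antiderivative of velocity, with x(0) = -5, gives position: x(t) = -t^3 - t^2 + 2·t - 5. From the given position equation x(t) = -t^3 - t^2 + 2·t - 5, we substitute t = 3 to get x = -35.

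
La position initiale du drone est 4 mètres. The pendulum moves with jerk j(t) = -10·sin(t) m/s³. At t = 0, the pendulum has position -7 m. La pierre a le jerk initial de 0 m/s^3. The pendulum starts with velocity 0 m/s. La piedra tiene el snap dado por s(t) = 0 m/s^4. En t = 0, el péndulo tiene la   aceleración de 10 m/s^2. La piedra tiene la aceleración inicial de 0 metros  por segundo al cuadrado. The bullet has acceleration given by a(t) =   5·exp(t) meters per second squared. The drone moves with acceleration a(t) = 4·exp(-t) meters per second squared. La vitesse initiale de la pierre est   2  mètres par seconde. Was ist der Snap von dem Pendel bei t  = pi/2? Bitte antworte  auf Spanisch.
Partiendo de la sacudida j(t) = -10·sin(t), tomamos 1 derivada. Derivando la sacudida, obtenemos el snap: s(t) = -10·cos(t). Usando s(t) = -10·cos(t) y sustituyendo t = pi/2, encontramos s = 0.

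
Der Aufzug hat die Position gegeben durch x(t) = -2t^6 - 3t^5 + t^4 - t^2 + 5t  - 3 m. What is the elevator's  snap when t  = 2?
To solve this, we need to take 4 derivatives of our position equation x(t) = -2·t^6 - 3·t^5 + t^4 - t^2 + 5·t - 3. Taking d/dt of x(t), we find v(t) = -12·t^5 - 15·t^4 + 4·t^3 - 2·t + 5. Taking d/dt of v(t), we find a(t) = -60·t^4 - 60·t^3 + 12·t^2 - 2. The derivative of acceleration gives jerk: j(t) = -240·t^3 - 180·t^2 + 24·t. The derivative of jerk gives snap: s(t) = -720·t^2 - 360·t + 24. From the given snap equation s(t) = -720·t^2 - 360·t + 24, we substitute t = 2 to get s = -3576.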